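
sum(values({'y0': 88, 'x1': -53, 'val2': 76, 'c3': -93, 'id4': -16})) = 2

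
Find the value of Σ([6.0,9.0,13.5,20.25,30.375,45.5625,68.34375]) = 193.03125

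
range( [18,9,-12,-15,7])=33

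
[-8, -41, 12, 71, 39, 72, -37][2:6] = [12, 71, 39, 72]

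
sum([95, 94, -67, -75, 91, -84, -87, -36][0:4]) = 47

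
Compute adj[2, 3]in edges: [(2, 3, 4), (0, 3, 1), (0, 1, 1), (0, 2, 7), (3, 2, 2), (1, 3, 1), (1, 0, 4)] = 4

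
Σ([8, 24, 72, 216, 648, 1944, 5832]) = 8744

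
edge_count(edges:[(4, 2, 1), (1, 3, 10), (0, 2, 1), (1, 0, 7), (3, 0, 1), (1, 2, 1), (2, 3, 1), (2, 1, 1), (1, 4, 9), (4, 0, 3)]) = 10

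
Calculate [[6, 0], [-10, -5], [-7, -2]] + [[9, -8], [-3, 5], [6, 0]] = [[15, -8], [-13, 0], [-1, -2]]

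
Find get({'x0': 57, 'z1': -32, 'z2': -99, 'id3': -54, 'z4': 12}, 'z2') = -99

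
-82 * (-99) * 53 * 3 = 1290762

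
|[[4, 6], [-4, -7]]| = -4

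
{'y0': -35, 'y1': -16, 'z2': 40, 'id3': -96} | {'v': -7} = {'y0': -35, 'y1': -16, 'z2': 40, 'id3': -96, 'v': -7}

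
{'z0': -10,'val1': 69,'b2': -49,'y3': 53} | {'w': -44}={'z0': -10, 'val1': 69, 'b2': -49, 'y3': 53, 'w': -44}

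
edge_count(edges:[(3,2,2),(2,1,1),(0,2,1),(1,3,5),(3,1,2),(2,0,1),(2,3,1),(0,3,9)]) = 8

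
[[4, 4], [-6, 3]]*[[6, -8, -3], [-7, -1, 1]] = C[0][0] = (4)*(6) + (4)*(-7) = -4
C[0][1] = (4)*(-8) + (4)*(-1) = -36
C[0][2] = (4)*(-3) + (4)*(1) = -8
C[1][0] = (-6)*(6) + (3)*(-7) = -57
C[1][1] = (-6)*(-8) + (3)*(-1) = 45
C[1][2] = (-6)*(-3) + (3)*(1) = 21
= [[-4, -36, -8], [-57, 45, 21]]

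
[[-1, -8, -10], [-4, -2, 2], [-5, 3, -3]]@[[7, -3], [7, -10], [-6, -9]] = [[-3, 173], [-54, 14], [4, 12]]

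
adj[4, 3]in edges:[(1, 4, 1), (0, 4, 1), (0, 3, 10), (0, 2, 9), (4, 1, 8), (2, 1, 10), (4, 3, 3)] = 3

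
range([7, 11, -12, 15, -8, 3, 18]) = 30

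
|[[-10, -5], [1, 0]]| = 5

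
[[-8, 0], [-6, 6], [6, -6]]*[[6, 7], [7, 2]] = [[-48, -56], [6, -30], [-6, 30]]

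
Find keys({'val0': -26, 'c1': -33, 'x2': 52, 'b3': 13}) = ['val0', 'c1', 'x2', 'b3']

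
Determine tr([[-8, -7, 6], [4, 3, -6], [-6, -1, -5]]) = -10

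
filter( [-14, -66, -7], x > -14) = [-7]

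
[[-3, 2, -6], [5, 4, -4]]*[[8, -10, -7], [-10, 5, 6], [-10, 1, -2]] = C[0][0] = (-3)*(8) + (2)*(-10) + (-6)*(-10) = 16
C[0][1] = (-3)*(-10) + (2)*(5) + (-6)*(1) = 34
C[0][2] = (-3)*(-7) + (2)*(6) + (-6)*(-2) = 45
C[1][0] = (5)*(8) + (4)*(-10) + (-4)*(-10) = 40
C[1][1] = (5)*(-10) + (4)*(5) + (-4)*(1) = -34
C[1][2] = (5)*(-7) + (4)*(6) + (-4)*(-2) = -3
= [[16, 34, 45], [40, -34, -3]]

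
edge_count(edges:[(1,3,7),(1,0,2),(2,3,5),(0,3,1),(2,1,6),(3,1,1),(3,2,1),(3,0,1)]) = 8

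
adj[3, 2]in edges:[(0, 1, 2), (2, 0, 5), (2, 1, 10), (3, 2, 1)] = 1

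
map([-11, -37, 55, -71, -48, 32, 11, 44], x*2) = [-22, -74, 110, -142, -96, 64, 22, 88]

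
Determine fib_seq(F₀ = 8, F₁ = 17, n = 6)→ [8, 17, 25, 42, 67, 109]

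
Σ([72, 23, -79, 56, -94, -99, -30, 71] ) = -80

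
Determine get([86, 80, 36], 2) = 36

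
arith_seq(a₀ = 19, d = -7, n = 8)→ a_0 = 19 + 0*-7 = 19
a_1 = 19 + 1*-7 = 12
a_2 = 19 + 2*-7 = 5
...
= [19, 12, 5, -2, -9, -16, -23, -30]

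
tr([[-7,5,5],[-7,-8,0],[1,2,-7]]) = diagonal: (-7) + (-8) + (-7)
= -22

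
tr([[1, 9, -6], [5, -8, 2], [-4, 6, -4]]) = -11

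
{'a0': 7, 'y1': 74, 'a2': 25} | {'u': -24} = {'a0': 7, 'y1': 74, 'a2': 25, 'u': -24}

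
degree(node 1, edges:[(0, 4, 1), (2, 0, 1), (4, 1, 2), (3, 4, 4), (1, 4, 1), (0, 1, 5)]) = 3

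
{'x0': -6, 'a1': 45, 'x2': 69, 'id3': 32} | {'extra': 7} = {'x0': -6, 'a1': 45, 'x2': 69, 'id3': 32, 'extra': 7}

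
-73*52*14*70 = -3720080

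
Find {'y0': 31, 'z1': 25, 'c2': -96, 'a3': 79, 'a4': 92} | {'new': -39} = {'y0': 31, 'z1': 25, 'c2': -96, 'a3': 79, 'a4': 92, 'new': -39}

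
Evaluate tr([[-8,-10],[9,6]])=diagonal: (-8) + 6
= -2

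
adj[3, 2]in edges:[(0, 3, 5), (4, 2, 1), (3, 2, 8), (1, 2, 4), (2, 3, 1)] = 8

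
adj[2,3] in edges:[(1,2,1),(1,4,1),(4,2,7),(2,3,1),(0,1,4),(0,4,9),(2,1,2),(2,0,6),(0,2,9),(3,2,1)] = 1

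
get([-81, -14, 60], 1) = -14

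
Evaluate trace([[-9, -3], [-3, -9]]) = -18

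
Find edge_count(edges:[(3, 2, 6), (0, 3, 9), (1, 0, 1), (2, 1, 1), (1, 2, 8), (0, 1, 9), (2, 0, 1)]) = 7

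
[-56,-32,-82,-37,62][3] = -37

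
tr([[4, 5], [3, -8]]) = -4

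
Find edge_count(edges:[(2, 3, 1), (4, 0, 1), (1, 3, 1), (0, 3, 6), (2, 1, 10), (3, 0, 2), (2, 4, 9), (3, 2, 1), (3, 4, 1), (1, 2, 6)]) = 10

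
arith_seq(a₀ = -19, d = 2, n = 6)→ [-19, -17, -15, -13, -11, -9]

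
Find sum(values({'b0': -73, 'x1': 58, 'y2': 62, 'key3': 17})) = 64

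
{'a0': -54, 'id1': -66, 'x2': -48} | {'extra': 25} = {'a0': -54, 'id1': -66, 'x2': -48, 'extra': 25}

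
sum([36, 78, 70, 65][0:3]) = 184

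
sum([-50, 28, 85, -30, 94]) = 127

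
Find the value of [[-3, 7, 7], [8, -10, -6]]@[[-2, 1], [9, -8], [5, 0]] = C[0][0] = (-3)*(-2) + (7)*(9) + (7)*(5) = 104
C[0][1] = (-3)*(1) + (7)*(-8) + (7)*(0) = -59
C[1][0] = (8)*(-2) + (-10)*(9) + (-6)*(5) = -136
C[1][1] = (8)*(1) + (-10)*(-8) + (-6)*(0) = 88
= [[104, -59], [-136, 88]]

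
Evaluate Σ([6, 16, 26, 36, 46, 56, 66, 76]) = 328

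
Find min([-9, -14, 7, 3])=-14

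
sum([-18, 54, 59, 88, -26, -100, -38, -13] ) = (-18) + 54 + 59 + 88 + (-26) + (-100) + (-38) + (-13)
= 6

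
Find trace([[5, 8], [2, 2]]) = 7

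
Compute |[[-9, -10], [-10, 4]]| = -136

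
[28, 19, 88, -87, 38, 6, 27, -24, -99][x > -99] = [28, 19, 88, -87, 38, 6, 27, -24]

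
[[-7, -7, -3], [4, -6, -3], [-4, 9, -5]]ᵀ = [[-7, 4, -4], [-7, -6, 9], [-3, -3, -5]]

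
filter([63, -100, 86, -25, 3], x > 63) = [86]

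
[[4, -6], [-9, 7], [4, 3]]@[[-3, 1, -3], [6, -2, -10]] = C[0][0] = (4)*(-3) + (-6)*(6) = -48
C[0][1] = (4)*(1) + (-6)*(-2) = 16
C[0][2] = (4)*(-3) + (-6)*(-10) = 48
C[1][0] = (-9)*(-3) + (7)*(6) = 69
C[1][1] = (-9)*(1) + (7)*(-2) = -23
C[1][2] = (-9)*(-3) + (7)*(-10) = -43
... (3 more cells)
= [[-48, 16, 48], [69, -23, -43], [6, -2, -42]]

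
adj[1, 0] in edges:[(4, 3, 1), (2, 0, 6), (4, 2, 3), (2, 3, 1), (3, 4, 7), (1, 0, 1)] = 1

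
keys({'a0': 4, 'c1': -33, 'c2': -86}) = ['a0', 'c1', 'c2']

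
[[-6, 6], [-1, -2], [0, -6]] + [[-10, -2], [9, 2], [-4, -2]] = [[-16, 4], [8, 0], [-4, -8]]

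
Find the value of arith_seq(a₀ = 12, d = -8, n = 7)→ [12, 4, -4, -12, -20, -28, -36]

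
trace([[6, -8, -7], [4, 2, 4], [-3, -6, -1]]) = 7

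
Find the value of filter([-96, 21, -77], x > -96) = keep x where x > -96: -96✗, 21✓, -77✓
= [21, -77]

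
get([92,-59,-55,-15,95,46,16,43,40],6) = 16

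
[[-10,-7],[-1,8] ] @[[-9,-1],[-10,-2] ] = C[0][0] = (-10)*(-9) + (-7)*(-10) = 160
C[0][1] = (-10)*(-1) + (-7)*(-2) = 24
C[1][0] = (-1)*(-9) + (8)*(-10) = -71
C[1][1] = (-1)*(-1) + (8)*(-2) = -15
= [[160, 24], [-71, -15]]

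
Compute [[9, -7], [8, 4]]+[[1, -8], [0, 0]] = [[10, -15], [8, 4]]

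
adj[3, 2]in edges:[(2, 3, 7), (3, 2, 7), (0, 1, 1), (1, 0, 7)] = 7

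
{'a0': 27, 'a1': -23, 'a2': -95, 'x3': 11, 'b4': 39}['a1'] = -23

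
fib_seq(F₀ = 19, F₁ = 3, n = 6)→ [19, 3, 22, 25, 47, 72]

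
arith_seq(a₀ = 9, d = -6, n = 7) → a_0 = 9 + 0*-6 = 9
a_1 = 9 + 1*-6 = 3
a_2 = 9 + 2*-6 = -3
...
= [9, 3, -3, -9, -15, -21, -27]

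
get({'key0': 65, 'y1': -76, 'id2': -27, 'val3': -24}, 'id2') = -27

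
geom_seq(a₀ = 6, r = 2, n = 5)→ [6, 12, 24, 48, 96]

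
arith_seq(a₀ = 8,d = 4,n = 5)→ a_0 = 8 + 0*4 = 8
a_1 = 8 + 1*4 = 12
a_2 = 8 + 2*4 = 16
...
= [8, 12, 16, 20, 24]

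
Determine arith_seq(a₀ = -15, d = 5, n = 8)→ a_0 = -15 + 0*5 = -15
a_1 = -15 + 1*5 = -10
a_2 = -15 + 2*5 = -5
...
= [-15, -10, -5, 0, 5, 10, 15, 20]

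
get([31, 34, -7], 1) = 34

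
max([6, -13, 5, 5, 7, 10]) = 10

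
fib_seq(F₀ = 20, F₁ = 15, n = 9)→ F_2 = F_1 + F_0 = 35
F_3 = F_2 + F_1 = 50
F_4 = F_3 + F_2 = 85
...
= [20, 15, 35, 50, 85, 135, 220, 355, 575]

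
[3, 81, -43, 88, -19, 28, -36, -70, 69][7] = -70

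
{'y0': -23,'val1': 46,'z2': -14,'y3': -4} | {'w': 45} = {'y0': -23, 'val1': 46, 'z2': -14, 'y3': -4, 'w': 45}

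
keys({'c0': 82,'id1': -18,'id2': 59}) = ['c0', 'id1', 'id2']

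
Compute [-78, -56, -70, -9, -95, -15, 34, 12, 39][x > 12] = [34, 39]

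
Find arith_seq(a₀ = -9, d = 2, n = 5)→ [-9, -7, -5, -3, -1]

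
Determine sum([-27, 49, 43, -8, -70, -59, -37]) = -109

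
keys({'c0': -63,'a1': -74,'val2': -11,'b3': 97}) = ['c0', 'a1', 'val2', 'b3']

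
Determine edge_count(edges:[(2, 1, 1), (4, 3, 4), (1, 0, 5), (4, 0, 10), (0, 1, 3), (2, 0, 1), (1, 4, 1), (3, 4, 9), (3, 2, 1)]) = 9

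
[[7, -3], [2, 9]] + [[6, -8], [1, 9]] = [[13, -11], [3, 18]]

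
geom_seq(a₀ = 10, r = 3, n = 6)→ [10, 30, 90, 270, 810, 2430]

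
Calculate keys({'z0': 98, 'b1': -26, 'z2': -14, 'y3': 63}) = ['z0', 'b1', 'z2', 'y3']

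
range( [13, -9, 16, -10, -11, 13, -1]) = 27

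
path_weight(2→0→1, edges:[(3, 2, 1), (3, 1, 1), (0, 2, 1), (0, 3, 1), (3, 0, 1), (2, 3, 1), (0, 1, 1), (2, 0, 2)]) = 3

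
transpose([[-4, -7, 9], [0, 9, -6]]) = [[-4, 0], [-7, 9], [9, -6]]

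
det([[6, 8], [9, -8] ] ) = -120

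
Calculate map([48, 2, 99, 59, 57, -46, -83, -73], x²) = [2304, 4, 9801, 3481, 3249, 2116, 6889, 5329]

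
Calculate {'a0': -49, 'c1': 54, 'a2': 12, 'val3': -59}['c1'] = 54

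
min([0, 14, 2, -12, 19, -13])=-13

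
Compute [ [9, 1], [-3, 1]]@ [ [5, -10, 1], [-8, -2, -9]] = [[37, -92, 0], [-23, 28, -12]]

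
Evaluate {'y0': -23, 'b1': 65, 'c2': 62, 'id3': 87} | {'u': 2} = {'y0': -23, 'b1': 65, 'c2': 62, 'id3': 87, 'u': 2}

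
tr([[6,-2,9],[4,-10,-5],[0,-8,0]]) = -4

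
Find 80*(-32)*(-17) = 43520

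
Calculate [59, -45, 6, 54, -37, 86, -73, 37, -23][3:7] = [54, -37, 86, -73]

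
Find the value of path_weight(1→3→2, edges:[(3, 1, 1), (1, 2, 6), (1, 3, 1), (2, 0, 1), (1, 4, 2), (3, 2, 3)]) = w(1→3)=1 + w(3→2)=3
= 4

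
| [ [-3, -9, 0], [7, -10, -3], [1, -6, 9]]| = (1)*(-3)*det([[-10, -3], [-6, 9]]) + (-1)*(-9)*det([[7, -3], [1, 9]]) + (1)*(0)*det([[7, -10], [1, -6]])
= 324 + 594 + 0
= 918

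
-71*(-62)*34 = 149668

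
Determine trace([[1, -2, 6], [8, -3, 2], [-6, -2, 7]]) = 5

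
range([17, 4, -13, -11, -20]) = 37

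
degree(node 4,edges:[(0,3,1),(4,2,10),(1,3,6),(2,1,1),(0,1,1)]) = 1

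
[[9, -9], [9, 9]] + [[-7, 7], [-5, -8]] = [[2, -2], [4, 1]]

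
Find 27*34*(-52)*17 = -811512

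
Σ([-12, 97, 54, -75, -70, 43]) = (-12) + 97 + 54 + (-75) + (-70) + 43
= 37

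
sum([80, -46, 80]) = 80 + (-46) + 80
= 114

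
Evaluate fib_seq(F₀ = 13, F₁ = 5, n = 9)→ [13, 5, 18, 23, 41, 64, 105, 169, 274]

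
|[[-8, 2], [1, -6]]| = 46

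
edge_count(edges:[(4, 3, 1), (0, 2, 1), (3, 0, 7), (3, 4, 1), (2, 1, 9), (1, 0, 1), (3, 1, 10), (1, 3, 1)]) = 8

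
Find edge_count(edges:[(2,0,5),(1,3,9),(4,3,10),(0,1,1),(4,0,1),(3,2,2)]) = 6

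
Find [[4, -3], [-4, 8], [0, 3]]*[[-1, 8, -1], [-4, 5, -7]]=[[8, 17, 17], [-28, 8, -52], [-12, 15, -21]]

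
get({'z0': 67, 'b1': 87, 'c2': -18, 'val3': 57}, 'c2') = -18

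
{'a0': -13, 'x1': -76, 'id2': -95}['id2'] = -95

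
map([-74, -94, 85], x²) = (-74)²=5476, (-94)²=8836, (85)²=7225
= [5476, 8836, 7225]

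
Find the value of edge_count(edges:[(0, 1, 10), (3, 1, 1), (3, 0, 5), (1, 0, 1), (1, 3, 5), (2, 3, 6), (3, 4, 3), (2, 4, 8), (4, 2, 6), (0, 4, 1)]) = 10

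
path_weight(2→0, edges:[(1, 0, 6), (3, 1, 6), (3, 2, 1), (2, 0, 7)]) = w(2→0)=7
= 7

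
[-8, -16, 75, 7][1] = -16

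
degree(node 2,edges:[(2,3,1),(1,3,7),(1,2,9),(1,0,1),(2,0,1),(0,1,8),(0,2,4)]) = 4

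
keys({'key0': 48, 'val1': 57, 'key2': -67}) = ['key0', 'val1', 'key2']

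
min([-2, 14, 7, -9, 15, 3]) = -9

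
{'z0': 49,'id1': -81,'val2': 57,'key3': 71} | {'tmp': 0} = {'z0': 49, 'id1': -81, 'val2': 57, 'key3': 71, 'tmp': 0}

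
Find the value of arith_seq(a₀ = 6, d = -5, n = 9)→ [6, 1, -4, -9, -14, -19, -24, -29, -34]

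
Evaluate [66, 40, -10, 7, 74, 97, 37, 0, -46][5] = 97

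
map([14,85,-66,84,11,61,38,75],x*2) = [28, 170, -132, 168, 22, 122, 76, 150]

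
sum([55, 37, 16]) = 55 + 37 + 16
= 108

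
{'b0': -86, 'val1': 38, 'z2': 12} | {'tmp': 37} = {'b0': -86, 'val1': 38, 'z2': 12, 'tmp': 37}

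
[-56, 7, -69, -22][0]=-56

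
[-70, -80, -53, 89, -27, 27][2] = -53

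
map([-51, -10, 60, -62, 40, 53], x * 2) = [-102, -20, 120, -124, 80, 106]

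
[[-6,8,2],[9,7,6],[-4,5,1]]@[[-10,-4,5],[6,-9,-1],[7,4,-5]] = [[122, -40, -48], [-6, -75, 8], [77, -25, -30]]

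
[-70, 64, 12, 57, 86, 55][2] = 12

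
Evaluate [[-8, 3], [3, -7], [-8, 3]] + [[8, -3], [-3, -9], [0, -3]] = [[0, 0], [0, -16], [-8, 0]]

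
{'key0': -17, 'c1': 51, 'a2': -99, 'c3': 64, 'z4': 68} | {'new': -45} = {'key0': -17, 'c1': 51, 'a2': -99, 'c3': 64, 'z4': 68, 'new': -45}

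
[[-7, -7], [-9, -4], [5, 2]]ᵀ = [[-7, -9, 5], [-7, -4, 2]]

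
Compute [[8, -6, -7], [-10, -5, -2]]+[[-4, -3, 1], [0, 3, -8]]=[[4, -9, -6], [-10, -2, -10]]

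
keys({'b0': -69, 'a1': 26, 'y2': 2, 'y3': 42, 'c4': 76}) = ['b0', 'a1', 'y2', 'y3', 'c4']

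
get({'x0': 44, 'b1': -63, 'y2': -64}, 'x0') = 44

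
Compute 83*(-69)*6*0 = 0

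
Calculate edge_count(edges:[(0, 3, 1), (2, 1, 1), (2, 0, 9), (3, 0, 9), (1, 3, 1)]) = 5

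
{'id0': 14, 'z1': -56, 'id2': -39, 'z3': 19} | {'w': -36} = {'id0': 14, 'z1': -56, 'id2': -39, 'z3': 19, 'w': -36}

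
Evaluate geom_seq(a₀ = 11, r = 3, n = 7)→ [11, 33, 99, 297, 891, 2673, 8019]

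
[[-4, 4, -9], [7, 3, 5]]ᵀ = [[-4, 7], [4, 3], [-9, 5]]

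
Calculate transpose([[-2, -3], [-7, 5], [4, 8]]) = [[-2, -7, 4], [-3, 5, 8]]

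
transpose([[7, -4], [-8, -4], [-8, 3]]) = [[7, -8, -8], [-4, -4, 3]]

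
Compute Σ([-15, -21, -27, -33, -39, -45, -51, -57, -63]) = (-15) + (-21) + (-27) + (-33) + (-39) + (-45) + (-51) + (-57) + (-63)
= -351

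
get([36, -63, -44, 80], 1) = -63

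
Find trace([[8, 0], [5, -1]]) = diagonal: 8 + (-1)
= 7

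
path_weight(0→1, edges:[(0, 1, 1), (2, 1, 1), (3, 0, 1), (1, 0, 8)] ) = 1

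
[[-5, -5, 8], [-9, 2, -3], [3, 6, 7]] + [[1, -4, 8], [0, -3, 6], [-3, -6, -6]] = [[-4, -9, 16], [-9, -1, 3], [0, 0, 1]]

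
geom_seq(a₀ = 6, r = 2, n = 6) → a_0 = 6*2^0 = 6
a_1 = 6*2^1 = 12
a_2 = 6*2^2 = 24
...
= [6, 12, 24, 48, 96, 192]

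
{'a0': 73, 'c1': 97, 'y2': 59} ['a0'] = 73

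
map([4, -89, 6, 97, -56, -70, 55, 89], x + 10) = [14, -79, 16, 107, -46, -60, 65, 99]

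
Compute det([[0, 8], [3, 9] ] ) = -24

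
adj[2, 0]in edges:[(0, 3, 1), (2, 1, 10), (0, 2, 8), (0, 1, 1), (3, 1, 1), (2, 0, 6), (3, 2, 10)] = 6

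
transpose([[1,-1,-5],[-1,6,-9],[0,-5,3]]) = [[1, -1, 0], [-1, 6, -5], [-5, -9, 3]]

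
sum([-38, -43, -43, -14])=(-38) + (-43) + (-43) + (-14)
= -138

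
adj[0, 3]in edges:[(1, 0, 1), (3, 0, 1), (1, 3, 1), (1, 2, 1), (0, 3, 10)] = 10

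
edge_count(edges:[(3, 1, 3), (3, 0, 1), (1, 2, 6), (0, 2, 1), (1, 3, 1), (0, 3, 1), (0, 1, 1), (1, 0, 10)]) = 8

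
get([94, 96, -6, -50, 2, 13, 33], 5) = 13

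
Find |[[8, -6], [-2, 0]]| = -12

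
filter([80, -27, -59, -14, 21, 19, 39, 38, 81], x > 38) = [80, 39, 81]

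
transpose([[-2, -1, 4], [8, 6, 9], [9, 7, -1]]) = [[-2, 8, 9], [-1, 6, 7], [4, 9, -1]]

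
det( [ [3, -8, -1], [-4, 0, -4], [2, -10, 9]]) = (1)*(3)*det([[0, -4], [-10, 9]]) + (-1)*(-8)*det([[-4, -4], [2, 9]]) + (1)*(-1)*det([[-4, 0], [2, -10]])
= -120 + -224 + -40
= -384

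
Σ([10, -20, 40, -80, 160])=10 + -20 + 40 + -80 + 160
= 110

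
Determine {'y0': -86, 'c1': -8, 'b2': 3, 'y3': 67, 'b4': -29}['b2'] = 3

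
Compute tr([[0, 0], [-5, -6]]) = -6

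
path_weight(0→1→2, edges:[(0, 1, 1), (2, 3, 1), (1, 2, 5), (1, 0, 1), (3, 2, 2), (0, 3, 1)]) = 6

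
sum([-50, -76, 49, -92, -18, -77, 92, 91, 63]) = -18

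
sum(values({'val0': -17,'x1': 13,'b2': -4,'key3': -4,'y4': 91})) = (-17) + 13 + (-4) + (-4) + 91
= 79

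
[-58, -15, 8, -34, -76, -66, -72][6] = -72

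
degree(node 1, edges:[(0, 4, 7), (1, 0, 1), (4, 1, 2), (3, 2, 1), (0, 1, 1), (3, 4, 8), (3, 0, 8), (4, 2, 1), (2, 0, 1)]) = incident: (1,0), (4,1), (0,1)
= 3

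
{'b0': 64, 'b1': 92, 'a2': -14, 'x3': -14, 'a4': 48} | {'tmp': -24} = {'b0': 64, 'b1': 92, 'a2': -14, 'x3': -14, 'a4': 48, 'tmp': -24}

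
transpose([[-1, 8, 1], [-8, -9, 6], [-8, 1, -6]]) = [[-1, -8, -8], [8, -9, 1], [1, 6, -6]]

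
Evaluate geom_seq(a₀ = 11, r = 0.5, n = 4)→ [11.0, 5.5, 2.75, 1.375]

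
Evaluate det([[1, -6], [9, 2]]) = 56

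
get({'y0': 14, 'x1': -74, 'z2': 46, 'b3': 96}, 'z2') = 46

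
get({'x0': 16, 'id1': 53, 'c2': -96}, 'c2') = -96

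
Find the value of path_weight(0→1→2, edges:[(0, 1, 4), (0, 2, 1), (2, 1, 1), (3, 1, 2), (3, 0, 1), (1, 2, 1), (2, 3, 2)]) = w(0→1)=4 + w(1→2)=1
= 5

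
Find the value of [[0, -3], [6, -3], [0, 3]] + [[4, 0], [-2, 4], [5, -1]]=[[4, -3], [4, 1], [5, 2]]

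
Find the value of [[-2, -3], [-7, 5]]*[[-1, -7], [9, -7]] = [[-25, 35], [52, 14]]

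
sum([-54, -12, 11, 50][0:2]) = -66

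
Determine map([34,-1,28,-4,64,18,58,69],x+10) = [44, 9, 38, 6, 74, 28, 68, 79]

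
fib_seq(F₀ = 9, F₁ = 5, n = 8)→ [9, 5, 14, 19, 33, 52, 85, 137]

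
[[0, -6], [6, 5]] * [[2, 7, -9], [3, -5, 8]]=C[0][0] = (0)*(2) + (-6)*(3) = -18
C[0][1] = (0)*(7) + (-6)*(-5) = 30
C[0][2] = (0)*(-9) + (-6)*(8) = -48
C[1][0] = (6)*(2) + (5)*(3) = 27
C[1][1] = (6)*(7) + (5)*(-5) = 17
C[1][2] = (6)*(-9) + (5)*(8) = -14
= [[-18, 30, -48], [27, 17, -14]]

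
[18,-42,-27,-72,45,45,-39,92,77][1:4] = [-42, -27, -72]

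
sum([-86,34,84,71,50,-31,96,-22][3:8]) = 164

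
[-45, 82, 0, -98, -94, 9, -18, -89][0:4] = [-45, 82, 0, -98]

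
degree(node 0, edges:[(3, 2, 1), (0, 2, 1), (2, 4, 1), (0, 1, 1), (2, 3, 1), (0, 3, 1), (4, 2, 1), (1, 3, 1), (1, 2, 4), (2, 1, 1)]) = 3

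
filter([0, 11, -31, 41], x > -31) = keep x where x > -31: 0✓, 11✓, -31✗, 41✓
= [0, 11, 41]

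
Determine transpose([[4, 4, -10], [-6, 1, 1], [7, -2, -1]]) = [[4, -6, 7], [4, 1, -2], [-10, 1, -1]]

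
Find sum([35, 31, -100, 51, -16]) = 35 + 31 + (-100) + 51 + (-16)
= 1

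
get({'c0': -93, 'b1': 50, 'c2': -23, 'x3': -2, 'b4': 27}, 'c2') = -23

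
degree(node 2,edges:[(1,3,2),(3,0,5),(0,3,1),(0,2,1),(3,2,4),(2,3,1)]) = incident: (0,2), (3,2), (2,3)
= 3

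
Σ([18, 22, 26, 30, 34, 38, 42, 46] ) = 18 + 22 + 26 + 30 + 34 + 38 + 42 + 46
= 256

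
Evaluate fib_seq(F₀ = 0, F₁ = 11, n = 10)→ F_2 = F_1 + F_0 = 11
F_3 = F_2 + F_1 = 22
F_4 = F_3 + F_2 = 33
...
= [0, 11, 11, 22, 33, 55, 88, 143, 231, 374]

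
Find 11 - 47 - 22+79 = 21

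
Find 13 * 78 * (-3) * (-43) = 130806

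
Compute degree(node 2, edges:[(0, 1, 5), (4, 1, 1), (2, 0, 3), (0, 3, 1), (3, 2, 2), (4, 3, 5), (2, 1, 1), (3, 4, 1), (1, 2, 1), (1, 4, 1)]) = 4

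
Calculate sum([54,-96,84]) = 54 + (-96) + 84
= 42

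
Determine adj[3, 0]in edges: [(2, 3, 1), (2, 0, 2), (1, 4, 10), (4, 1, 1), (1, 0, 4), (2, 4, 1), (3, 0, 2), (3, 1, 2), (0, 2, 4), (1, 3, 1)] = 2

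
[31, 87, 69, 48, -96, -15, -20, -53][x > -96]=keep x where x > -96: 31✓, 87✓, 69✓, 48✓, -96✗, -15✓, -20✓, -53✓
= [31, 87, 69, 48, -15, -20, -53]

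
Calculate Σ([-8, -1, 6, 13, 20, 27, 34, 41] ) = (-8) + (-1) + 6 + 13 + 20 + 27 + 34 + 41
= 132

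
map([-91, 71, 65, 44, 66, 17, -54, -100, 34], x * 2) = [-182, 142, 130, 88, 132, 34, -108, -200, 68]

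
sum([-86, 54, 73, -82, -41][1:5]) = slice → [54, 73, -82, -41]
54 + 73 + (-82) + (-41)
= 4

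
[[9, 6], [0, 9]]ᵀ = [[9, 0], [6, 9]]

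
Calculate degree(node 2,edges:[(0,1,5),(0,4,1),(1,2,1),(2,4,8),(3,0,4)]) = incident: (1,2), (2,4)
= 2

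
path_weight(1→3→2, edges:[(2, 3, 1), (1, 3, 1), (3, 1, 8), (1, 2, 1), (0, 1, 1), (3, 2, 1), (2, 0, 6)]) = 2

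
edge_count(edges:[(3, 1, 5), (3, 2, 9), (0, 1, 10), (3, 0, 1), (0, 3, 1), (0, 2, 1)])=6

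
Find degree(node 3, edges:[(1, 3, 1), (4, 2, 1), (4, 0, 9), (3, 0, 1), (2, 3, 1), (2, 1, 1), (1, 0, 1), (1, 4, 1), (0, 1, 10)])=incident: (1,3), (3,0), (2,3)
= 3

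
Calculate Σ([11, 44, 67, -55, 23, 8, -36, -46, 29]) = 11 + 44 + 67 + (-55) + 23 + 8 + (-36) + (-46) + 29
= 45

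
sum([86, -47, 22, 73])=86 + (-47) + 22 + 73
= 134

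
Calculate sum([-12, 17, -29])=(-12) + 17 + (-29)
= -24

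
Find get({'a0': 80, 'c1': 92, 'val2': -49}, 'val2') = -49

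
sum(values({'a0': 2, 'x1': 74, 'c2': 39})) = 2 + 74 + 39
= 115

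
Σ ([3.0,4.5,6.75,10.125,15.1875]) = 39.5625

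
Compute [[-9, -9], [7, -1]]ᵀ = [[-9, 7], [-9, -1]]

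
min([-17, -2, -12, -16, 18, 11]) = -17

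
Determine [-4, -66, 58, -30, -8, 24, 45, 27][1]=-66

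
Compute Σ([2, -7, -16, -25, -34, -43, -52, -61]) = 2 + (-7) + (-16) + (-25) + (-34) + (-43) + (-52) + (-61)
= -236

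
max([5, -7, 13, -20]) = 13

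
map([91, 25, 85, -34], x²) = [8281, 625, 7225, 1156]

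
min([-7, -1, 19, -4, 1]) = -7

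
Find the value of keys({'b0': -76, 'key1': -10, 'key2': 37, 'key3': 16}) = ['b0', 'key1', 'key2', 'key3']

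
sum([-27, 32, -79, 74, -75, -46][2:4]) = slice → [-79, 74]
(-79) + 74
= -5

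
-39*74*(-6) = 17316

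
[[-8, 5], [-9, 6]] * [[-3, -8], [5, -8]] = [[49, 24], [57, 24]]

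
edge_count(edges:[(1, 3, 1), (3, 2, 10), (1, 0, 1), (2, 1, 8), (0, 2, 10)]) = 5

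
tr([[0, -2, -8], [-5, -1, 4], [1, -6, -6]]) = diagonal: 0 + (-1) + (-6)
= -7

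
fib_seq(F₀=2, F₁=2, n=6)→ F_2 = F_1 + F_0 = 4
F_3 = F_2 + F_1 = 6
F_4 = F_3 + F_2 = 10
...
= [2, 2, 4, 6, 10, 16]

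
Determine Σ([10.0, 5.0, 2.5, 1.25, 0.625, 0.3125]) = 10.0 + 5.0 + 2.5 + 1.25 + 0.625 + 0.3125
= 19.6875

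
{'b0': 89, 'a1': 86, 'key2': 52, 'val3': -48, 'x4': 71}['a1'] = 86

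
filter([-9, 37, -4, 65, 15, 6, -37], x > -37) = keep x where x > -37: -9✓, 37✓, -4✓, 65✓, 15✓, 6✓, -37✗
= [-9, 37, -4, 65, 15, 6]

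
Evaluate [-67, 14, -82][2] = -82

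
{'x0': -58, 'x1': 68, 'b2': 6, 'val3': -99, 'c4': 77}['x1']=68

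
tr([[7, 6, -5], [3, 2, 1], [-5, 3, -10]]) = -1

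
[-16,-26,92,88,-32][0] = -16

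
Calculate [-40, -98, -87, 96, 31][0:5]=[-40, -98, -87, 96, 31]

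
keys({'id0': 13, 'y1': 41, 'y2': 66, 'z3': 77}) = ['id0', 'y1', 'y2', 'z3']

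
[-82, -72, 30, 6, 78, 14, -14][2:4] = [30, 6]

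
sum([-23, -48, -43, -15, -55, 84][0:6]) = -100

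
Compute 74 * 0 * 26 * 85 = 0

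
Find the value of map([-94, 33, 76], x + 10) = [-84, 43, 86]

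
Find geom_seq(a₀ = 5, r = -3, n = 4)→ a_0 = 5*(-3)^0 = 5
a_1 = 5*(-3)^1 = -15
a_2 = 5*(-3)^2 = 45
...
= [5, -15, 45, -135]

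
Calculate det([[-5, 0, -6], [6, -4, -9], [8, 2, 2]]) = -314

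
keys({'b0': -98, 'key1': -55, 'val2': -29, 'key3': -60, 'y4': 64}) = ['b0', 'key1', 'val2', 'key3', 'y4']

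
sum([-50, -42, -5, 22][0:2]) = slice → [-50, -42]
(-50) + (-42)
= -92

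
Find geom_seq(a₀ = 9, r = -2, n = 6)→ [9, -18, 36, -72, 144, -288]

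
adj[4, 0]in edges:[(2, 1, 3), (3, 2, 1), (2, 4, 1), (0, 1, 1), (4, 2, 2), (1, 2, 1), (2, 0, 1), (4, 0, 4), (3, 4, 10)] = 4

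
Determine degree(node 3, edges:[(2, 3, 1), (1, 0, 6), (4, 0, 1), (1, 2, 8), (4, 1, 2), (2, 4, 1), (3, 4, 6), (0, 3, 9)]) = 3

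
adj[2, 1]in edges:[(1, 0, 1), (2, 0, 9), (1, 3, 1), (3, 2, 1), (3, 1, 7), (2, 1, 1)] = 1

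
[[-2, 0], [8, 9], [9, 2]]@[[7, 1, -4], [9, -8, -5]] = C[0][0] = (-2)*(7) + (0)*(9) = -14
C[0][1] = (-2)*(1) + (0)*(-8) = -2
C[0][2] = (-2)*(-4) + (0)*(-5) = 8
C[1][0] = (8)*(7) + (9)*(9) = 137
C[1][1] = (8)*(1) + (9)*(-8) = -64
C[1][2] = (8)*(-4) + (9)*(-5) = -77
... (3 more cells)
= [[-14, -2, 8], [137, -64, -77], [81, -7, -46]]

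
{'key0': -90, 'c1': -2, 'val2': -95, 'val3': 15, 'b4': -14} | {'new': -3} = {'key0': -90, 'c1': -2, 'val2': -95, 'val3': 15, 'b4': -14, 'new': -3}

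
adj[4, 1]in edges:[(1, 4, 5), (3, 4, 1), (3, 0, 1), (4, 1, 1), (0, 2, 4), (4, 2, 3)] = 1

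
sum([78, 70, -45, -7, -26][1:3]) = slice → [70, -45]
70 + (-45)
= 25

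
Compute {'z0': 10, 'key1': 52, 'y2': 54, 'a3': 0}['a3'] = 0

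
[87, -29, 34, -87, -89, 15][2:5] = [34, -87, -89]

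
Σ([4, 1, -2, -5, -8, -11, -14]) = 4 + 1 + (-2) + (-5) + (-8) + (-11) + (-14)
= -35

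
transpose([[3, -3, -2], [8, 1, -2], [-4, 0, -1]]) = [[3, 8, -4], [-3, 1, 0], [-2, -2, -1]]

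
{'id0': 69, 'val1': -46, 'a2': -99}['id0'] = 69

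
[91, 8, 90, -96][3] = -96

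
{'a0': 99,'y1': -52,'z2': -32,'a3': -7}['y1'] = -52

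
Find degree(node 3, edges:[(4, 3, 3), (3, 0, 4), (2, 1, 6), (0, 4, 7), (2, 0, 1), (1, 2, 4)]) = incident: (4,3), (3,0)
= 2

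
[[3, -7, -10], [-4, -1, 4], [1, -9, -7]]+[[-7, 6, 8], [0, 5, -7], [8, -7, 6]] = [[-4, -1, -2], [-4, 4, -3], [9, -16, -1]]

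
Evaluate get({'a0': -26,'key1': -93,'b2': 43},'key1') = -93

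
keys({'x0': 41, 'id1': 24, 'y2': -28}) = ['x0', 'id1', 'y2']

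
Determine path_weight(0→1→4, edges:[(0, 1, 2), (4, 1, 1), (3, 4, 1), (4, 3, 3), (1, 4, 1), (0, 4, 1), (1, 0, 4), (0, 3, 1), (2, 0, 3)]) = w(0→1)=2 + w(1→4)=1
= 3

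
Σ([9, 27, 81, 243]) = 9 + 27 + 81 + 243
= 360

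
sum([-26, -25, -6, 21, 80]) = (-26) + (-25) + (-6) + 21 + 80
= 44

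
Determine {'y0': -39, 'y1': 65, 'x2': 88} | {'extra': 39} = {'y0': -39, 'y1': 65, 'x2': 88, 'extra': 39}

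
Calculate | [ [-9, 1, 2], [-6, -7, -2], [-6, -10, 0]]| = (1)*(-9)*det([[-7, -2], [-10, 0]]) + (-1)*(1)*det([[-6, -2], [-6, 0]]) + (1)*(2)*det([[-6, -7], [-6, -10]])
= 180 + 12 + 36
= 228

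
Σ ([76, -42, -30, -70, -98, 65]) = -99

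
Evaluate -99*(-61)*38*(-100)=-22948200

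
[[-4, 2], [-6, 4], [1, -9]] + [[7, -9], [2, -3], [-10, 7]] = [[3, -7], [-4, 1], [-9, -2]]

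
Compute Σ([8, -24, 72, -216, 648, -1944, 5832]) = 8 + -24 + 72 + -216 + 648 + -1944 + 5832
= 4376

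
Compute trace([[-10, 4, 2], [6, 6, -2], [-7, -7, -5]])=diagonal: (-10) + 6 + (-5)
= -9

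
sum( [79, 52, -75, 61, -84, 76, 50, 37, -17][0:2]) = 131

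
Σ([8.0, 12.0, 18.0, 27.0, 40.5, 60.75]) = 166.25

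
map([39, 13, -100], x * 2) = 39*2=78, 13*2=26, -100*2=-200
= [78, 26, -200]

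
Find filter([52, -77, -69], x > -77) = keep x where x > -77: 52✓, -77✗, -69✓
= [52, -69]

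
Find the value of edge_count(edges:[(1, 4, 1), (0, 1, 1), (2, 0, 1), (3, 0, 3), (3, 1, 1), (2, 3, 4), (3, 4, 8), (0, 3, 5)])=8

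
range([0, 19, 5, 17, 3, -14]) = 33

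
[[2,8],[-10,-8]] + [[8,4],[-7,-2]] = [[10, 12], [-17, -10]]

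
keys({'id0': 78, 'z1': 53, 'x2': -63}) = ['id0', 'z1', 'x2']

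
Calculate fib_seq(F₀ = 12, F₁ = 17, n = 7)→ F_2 = F_1 + F_0 = 29
F_3 = F_2 + F_1 = 46
F_4 = F_3 + F_2 = 75
...
= [12, 17, 29, 46, 75, 121, 196]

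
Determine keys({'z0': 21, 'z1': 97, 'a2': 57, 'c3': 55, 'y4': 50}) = ['z0', 'z1', 'a2', 'c3', 'y4']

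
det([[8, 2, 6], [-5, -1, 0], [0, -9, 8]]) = 286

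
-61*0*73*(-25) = 0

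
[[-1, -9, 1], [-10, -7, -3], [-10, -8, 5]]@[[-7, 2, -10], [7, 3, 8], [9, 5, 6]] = [[-47, -24, -56], [-6, -56, 26], [59, -19, 66]]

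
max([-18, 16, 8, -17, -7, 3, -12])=16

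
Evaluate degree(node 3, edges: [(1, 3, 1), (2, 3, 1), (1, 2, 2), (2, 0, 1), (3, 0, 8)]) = incident: (1,3), (2,3), (3,0)
= 3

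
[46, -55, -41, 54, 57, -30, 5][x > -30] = keep x where x > -30: 46✓, -55✗, -41✗, 54✓, 57✓, -30✗, 5✓
= [46, 54, 57, 5]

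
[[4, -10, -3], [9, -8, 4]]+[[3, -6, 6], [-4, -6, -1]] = [[7, -16, 3], [5, -14, 3]]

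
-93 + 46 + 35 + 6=-6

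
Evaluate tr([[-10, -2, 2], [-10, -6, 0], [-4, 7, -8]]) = diagonal: (-10) + (-6) + (-8)
= -24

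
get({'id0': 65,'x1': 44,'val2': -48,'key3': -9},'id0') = 65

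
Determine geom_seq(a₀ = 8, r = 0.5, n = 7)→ [8.0, 4.0, 2.0, 1.0, 0.5, 0.25, 0.125]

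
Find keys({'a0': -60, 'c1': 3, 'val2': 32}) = ['a0', 'c1', 'val2']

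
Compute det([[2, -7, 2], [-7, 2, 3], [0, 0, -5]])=(1)*(2)*det([[2, 3], [0, -5]]) + (-1)*(-7)*det([[-7, 3], [0, -5]]) + (1)*(2)*det([[-7, 2], [0, 0]])
= -20 + 245 + 0
= 225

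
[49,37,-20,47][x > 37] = keep x where x > 37: 49✓, 37✗, -20✗, 47✓
= [49, 47]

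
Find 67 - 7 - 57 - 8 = -5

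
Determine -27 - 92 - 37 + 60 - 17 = -113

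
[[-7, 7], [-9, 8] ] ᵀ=[[-7, -9], [7, 8]]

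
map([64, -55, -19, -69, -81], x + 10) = 64+10=74, -55+10=-45, -19+10=-9, -69+10=-59, -81+10=-71
= [74, -45, -9, -59, -71]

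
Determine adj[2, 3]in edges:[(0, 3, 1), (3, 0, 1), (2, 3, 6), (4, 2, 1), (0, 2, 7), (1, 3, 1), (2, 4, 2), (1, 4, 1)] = 6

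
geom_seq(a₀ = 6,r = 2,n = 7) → a_0 = 6*2^0 = 6
a_1 = 6*2^1 = 12
a_2 = 6*2^2 = 24
...
= [6, 12, 24, 48, 96, 192, 384]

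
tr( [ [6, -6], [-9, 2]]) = 8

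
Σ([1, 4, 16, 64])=1 + 4 + 16 + 64
= 85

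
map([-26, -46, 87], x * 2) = [-52, -92, 174]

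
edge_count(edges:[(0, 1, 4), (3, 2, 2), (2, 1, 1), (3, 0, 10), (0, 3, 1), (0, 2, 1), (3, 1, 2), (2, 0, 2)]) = 8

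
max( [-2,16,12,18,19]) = 19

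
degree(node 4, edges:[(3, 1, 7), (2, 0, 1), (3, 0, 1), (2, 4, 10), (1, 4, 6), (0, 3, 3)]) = 2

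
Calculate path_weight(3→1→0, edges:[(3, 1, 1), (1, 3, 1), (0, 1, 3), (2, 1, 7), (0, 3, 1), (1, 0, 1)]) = 2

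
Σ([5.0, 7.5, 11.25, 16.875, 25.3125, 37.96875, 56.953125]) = 5.0 + 7.5 + 11.25 + 16.875 + 25.3125 + 37.96875 + 56.953125
= 160.859375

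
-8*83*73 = -48472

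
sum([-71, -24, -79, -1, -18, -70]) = (-71) + (-24) + (-79) + (-1) + (-18) + (-70)
= -263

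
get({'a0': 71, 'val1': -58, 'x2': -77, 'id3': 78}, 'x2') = -77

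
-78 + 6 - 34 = -106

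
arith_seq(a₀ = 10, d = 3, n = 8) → [10, 13, 16, 19, 22, 25, 28, 31]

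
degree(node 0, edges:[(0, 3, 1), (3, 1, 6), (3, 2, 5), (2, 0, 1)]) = 2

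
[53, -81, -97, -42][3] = -42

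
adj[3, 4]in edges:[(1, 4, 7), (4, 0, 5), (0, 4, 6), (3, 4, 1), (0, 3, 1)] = 1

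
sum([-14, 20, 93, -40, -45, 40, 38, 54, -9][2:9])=slice → [93, -40, -45, 40, 38, 54, -9]
93 + (-40) + (-45) + 40 + 38 + 54 + (-9)
= 131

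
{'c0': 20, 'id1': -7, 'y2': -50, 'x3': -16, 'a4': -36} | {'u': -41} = {'c0': 20, 'id1': -7, 'y2': -50, 'x3': -16, 'a4': -36, 'u': -41}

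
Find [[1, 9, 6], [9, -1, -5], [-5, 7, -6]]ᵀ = [[1, 9, -5], [9, -1, 7], [6, -5, -6]]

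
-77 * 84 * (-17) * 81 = 8906436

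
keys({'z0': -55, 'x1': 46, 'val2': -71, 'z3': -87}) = ['z0', 'x1', 'val2', 'z3']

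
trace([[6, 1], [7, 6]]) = diagonal: 6 + 6
= 12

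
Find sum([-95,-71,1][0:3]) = -165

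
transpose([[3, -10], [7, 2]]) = [[3, 7], [-10, 2]]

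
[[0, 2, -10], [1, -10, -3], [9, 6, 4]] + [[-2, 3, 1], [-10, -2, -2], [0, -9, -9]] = [[-2, 5, -9], [-9, -12, -5], [9, -3, -5]]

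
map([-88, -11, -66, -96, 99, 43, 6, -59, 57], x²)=[7744, 121, 4356, 9216, 9801, 1849, 36, 3481, 3249]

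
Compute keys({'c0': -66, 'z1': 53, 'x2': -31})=['c0', 'z1', 'x2']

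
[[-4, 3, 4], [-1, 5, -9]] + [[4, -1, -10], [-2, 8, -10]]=[[0, 2, -6], [-3, 13, -19]]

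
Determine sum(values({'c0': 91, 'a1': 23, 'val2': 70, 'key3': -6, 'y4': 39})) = 91 + 23 + 70 + (-6) + 39
= 217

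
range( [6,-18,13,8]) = 31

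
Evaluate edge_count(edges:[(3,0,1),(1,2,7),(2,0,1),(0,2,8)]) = 4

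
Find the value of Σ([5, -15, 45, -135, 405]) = 305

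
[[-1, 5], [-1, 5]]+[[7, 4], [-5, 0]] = [[6, 9], [-6, 5]]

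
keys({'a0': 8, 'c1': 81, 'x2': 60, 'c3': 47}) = ['a0', 'c1', 'x2', 'c3']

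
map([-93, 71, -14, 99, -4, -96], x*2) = [-186, 142, -28, 198, -8, -192]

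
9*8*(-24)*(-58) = 100224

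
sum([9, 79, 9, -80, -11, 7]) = 13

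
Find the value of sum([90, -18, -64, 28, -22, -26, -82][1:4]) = slice → [-18, -64, 28]
(-18) + (-64) + 28
= -54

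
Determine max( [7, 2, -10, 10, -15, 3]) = 10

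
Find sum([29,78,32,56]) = 29 + 78 + 32 + 56
= 195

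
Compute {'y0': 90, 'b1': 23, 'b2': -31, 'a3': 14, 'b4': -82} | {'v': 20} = {'y0': 90, 'b1': 23, 'b2': -31, 'a3': 14, 'b4': -82, 'v': 20}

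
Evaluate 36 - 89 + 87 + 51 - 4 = 81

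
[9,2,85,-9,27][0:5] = [9, 2, 85, -9, 27]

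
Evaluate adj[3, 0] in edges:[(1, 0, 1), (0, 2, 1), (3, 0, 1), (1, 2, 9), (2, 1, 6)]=1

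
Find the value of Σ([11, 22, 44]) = 11 + 22 + 44
= 77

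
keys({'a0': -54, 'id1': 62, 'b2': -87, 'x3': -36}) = ['a0', 'id1', 'b2', 'x3']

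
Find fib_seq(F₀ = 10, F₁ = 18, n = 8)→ F_2 = F_1 + F_0 = 28
F_3 = F_2 + F_1 = 46
F_4 = F_3 + F_2 = 74
...
= [10, 18, 28, 46, 74, 120, 194, 314]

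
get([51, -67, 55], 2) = 55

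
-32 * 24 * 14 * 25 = -268800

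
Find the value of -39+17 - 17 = -39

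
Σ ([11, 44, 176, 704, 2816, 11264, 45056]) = 11 + 44 + 176 + 704 + 2816 + 11264 + 45056
= 60071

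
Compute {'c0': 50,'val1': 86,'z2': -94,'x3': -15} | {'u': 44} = {'c0': 50, 'val1': 86, 'z2': -94, 'x3': -15, 'u': 44}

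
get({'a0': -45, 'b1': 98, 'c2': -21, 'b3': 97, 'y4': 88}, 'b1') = 98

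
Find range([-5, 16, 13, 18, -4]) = 23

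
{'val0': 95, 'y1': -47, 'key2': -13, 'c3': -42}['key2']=-13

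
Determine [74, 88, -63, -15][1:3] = [88, -63]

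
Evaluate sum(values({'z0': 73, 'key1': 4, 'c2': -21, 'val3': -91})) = -35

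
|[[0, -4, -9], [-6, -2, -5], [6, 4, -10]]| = (1)*(0)*det([[-2, -5], [4, -10]]) + (-1)*(-4)*det([[-6, -5], [6, -10]]) + (1)*(-9)*det([[-6, -2], [6, 4]])
= 0 + 360 + 108
= 468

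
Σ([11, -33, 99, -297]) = 11 + -33 + 99 + -297
= -220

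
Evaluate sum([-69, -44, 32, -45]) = -126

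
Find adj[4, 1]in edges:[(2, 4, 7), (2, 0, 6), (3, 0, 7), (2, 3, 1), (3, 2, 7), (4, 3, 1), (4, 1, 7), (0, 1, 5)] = 7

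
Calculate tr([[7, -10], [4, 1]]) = 8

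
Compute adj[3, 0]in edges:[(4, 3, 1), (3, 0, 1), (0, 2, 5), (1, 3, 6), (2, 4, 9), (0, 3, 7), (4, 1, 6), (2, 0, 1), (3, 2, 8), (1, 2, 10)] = 1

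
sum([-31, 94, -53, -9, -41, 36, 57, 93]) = 146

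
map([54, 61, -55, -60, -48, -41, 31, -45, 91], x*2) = [108, 122, -110, -120, -96, -82, 62, -90, 182]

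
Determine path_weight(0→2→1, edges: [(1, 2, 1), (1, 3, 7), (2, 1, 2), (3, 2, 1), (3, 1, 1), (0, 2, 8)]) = 10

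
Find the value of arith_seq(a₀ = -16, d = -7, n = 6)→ a_0 = -16 + 0*-7 = -16
a_1 = -16 + 1*-7 = -23
a_2 = -16 + 2*-7 = -30
...
= [-16, -23, -30, -37, -44, -51]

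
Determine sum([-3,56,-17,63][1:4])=102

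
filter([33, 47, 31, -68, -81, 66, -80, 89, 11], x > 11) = [33, 47, 31, 66, 89]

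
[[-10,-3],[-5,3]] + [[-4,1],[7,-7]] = [[-14, -2], [2, -4]]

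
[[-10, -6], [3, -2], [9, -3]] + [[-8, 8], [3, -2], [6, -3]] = [[-18, 2], [6, -4], [15, -6]]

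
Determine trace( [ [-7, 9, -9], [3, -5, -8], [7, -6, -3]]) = diagonal: (-7) + (-5) + (-3)
= -15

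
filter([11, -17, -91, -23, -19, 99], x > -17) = keep x where x > -17: 11✓, -17✗, -91✗, -23✗, -19✗, 99✓
= [11, 99]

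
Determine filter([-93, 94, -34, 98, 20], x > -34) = [94, 98, 20]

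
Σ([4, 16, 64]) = 4 + 16 + 64
= 84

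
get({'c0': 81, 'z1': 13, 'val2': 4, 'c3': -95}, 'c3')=-95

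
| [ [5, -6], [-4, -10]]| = (5)*(-10) - (-6)*(-4)
= -74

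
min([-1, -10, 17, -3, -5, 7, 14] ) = -10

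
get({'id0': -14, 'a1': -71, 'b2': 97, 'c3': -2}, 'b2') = 97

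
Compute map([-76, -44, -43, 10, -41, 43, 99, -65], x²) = [5776, 1936, 1849, 100, 1681, 1849, 9801, 4225]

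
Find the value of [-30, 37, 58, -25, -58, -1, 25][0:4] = [-30, 37, 58, -25]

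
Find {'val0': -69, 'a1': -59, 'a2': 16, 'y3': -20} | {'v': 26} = {'val0': -69, 'a1': -59, 'a2': 16, 'y3': -20, 'v': 26}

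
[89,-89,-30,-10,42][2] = -30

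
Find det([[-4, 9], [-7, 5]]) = (-4)*(5) - (9)*(-7)
= 43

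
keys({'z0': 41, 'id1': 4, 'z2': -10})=['z0', 'id1', 'z2']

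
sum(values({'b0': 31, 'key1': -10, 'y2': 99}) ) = 120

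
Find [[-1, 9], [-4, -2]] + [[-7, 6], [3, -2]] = [[-8, 15], [-1, -4]]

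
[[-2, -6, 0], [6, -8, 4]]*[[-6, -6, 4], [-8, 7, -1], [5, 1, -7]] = [[60, -30, -2], [48, -88, 4]]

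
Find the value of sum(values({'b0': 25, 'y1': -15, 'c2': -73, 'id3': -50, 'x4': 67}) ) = -46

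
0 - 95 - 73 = -168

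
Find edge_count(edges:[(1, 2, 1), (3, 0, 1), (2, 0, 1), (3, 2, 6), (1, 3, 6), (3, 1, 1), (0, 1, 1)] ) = 7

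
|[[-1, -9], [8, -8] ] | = 80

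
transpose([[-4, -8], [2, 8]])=[[-4, 2], [-8, 8]]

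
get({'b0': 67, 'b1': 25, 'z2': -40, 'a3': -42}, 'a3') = -42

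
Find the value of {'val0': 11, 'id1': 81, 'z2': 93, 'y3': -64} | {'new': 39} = {'val0': 11, 'id1': 81, 'z2': 93, 'y3': -64, 'new': 39}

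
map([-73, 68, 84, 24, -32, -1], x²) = [5329, 4624, 7056, 576, 1024, 1]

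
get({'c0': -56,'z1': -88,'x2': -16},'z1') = -88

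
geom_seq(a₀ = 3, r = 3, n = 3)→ [3, 9, 27]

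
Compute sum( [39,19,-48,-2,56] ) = 64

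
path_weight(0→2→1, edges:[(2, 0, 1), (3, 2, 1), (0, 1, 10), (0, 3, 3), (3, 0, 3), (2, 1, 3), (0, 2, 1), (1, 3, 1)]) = w(0→2)=1 + w(2→1)=3
= 4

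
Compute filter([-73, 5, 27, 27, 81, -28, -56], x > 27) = keep x where x > 27: -73✗, 5✗, 27✗, 27✗, 81✓, -28✗, -56✗
= [81]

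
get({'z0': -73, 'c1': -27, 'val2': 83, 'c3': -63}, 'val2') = 83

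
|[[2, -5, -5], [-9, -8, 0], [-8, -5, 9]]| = -454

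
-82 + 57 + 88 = 63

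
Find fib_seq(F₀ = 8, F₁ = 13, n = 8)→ F_2 = F_1 + F_0 = 21
F_3 = F_2 + F_1 = 34
F_4 = F_3 + F_2 = 55
...
= [8, 13, 21, 34, 55, 89, 144, 233]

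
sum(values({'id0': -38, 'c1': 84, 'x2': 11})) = 57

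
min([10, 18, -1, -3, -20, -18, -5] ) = -20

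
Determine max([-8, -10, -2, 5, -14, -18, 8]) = 8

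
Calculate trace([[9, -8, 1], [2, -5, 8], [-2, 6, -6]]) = diagonal: 9 + (-5) + (-6)
= -2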